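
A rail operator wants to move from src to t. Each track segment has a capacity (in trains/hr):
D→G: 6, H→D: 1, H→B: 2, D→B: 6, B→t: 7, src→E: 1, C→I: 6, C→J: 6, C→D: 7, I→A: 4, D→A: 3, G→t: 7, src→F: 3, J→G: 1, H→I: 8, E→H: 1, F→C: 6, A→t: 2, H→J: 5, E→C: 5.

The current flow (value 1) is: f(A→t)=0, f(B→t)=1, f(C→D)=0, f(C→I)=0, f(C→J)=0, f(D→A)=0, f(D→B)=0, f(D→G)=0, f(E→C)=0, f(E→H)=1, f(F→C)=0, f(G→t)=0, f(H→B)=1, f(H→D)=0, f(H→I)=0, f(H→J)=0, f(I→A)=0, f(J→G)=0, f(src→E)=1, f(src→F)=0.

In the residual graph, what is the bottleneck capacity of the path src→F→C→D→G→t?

3

Residual capacities along the path: src→F: 3, F→C: 6, C→D: 7, D→G: 6, G→t: 7.
Minimum is 3.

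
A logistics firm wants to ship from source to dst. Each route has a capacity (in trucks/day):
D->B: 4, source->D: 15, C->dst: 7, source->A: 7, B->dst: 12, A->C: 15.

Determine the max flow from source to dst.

11

Augment source->A->C->dst: bottleneck 7. Total 7.
Augment source->D->B->dst: bottleneck 4. Total 11.
No augmenting path remains in the residual graph.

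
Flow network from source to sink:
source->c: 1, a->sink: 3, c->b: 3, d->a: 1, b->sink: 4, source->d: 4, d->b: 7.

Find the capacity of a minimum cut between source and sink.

5

Max flow = 5 (via 3 augmenting paths).
In the residual at optimum, the set reachable from source is {source}.
Cut edges: source->c (cap 1), source->d (cap 4). Sum = 5.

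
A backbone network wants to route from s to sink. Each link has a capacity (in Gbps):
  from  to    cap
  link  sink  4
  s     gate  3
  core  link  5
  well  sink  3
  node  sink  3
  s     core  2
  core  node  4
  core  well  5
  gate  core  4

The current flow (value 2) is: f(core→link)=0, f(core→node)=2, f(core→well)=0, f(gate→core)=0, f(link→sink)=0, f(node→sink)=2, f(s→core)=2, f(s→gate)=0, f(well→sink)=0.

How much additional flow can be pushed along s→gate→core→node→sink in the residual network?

1

Residual capacities along the path: s→gate: 3, gate→core: 4, core→node: 2, node→sink: 1.
Minimum is 1.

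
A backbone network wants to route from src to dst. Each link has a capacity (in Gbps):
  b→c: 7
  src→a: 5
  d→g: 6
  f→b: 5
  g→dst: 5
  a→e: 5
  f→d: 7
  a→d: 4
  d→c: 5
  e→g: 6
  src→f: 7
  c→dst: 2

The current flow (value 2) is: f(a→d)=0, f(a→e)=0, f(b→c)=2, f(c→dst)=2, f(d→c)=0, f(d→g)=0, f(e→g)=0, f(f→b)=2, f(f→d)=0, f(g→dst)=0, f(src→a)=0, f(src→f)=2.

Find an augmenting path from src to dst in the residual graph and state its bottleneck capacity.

src→f→d→g→dst, bottleneck 5

Residual along src→f→d→g→dst: src→f: 5, f→d: 7, d→g: 6, g→dst: 5.
Bottleneck = min = 5.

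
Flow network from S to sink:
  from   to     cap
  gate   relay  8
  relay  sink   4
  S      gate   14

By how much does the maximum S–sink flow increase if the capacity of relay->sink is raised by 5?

Original max flow = 4.
After raising cap(relay->sink), augmenting paths through that edge carry 4 more units.
New max flow = 8. Increase = 4.

4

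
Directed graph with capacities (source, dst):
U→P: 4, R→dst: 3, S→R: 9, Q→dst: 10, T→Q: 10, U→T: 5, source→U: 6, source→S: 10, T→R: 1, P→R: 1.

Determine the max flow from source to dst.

8

Augment source→S→R→dst: bottleneck 3. Total 3.
Augment source→U→T→Q→dst: bottleneck 5. Total 8.
No augmenting path remains in the residual graph.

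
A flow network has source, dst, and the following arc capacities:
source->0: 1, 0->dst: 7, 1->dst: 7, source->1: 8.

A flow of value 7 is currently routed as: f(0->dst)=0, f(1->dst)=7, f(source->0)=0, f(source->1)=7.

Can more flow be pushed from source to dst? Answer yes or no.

Residual path source->0->dst has bottleneck 1 > 0.
Pushing 1 along it raises the flow to 8, so the given flow is not maximum.

Yes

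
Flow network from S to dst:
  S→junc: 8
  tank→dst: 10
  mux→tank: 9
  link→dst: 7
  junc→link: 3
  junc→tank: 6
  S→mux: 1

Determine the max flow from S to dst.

9

Augment S→junc→link→dst: bottleneck 3. Total 3.
Augment S→junc→tank→dst: bottleneck 5. Total 8.
Augment S→mux→tank→dst: bottleneck 1. Total 9.
No augmenting path remains in the residual graph.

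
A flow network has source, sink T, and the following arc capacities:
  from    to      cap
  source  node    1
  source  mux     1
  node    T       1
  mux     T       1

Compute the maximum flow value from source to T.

Augment source->node->T: bottleneck 1. Total 1.
Augment source->mux->T: bottleneck 1. Total 2.
No augmenting path remains in the residual graph.

2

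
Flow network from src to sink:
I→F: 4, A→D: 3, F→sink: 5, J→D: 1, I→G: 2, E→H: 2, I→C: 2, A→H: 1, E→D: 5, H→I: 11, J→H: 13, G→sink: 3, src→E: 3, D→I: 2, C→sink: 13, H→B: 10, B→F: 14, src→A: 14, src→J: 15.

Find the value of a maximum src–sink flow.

9

Augment src→A→H→B→F→sink: bottleneck 1. Total 1.
Augment src→A→D→I→F→sink: bottleneck 2. Total 3.
Augment src→J→H→B→F→sink: bottleneck 2. Total 5.
Augment src→J→H→I→G→sink: bottleneck 2. Total 7.
Augment src→J→H→I→C→sink: bottleneck 2. Total 9.
No augmenting path remains in the residual graph.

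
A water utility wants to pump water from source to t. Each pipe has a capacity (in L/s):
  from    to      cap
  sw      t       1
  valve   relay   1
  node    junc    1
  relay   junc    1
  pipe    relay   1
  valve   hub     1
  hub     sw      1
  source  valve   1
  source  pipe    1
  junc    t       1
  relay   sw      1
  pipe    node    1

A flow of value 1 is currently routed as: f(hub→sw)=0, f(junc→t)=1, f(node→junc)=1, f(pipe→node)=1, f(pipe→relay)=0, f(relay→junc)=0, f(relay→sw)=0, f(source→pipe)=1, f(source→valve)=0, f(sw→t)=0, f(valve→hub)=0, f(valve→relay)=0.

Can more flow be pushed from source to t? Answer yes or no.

Residual path source→valve→relay→sw→t has bottleneck 1 > 0.
Pushing 1 along it raises the flow to 2, so the given flow is not maximum.

Yes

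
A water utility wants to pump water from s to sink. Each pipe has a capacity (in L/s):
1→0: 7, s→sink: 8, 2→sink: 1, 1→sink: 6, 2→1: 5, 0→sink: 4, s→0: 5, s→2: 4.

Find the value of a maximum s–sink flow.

Augment s→sink: bottleneck 8. Total 8.
Augment s→2→sink: bottleneck 1. Total 9.
Augment s→0→sink: bottleneck 4. Total 13.
Augment s→2→1→sink: bottleneck 3. Total 16.
No augmenting path remains in the residual graph.

16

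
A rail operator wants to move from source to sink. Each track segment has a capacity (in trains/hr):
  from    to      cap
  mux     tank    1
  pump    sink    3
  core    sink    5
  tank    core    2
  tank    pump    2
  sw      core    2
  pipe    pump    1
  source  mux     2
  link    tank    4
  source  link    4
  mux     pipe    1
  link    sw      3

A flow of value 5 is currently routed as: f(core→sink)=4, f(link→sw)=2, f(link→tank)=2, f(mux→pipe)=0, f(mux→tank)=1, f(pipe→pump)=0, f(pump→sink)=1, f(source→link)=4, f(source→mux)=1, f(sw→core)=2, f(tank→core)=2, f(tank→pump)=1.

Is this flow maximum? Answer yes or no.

No

Residual path source→mux→pipe→pump→sink has bottleneck 1 > 0.
Pushing 1 along it raises the flow to 6, so the given flow is not maximum.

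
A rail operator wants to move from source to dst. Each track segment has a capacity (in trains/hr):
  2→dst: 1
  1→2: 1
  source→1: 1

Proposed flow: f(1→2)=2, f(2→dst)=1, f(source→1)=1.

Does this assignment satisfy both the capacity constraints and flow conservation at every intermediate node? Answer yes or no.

Capacity violated on 1→2: flow 2 > capacity 1.

No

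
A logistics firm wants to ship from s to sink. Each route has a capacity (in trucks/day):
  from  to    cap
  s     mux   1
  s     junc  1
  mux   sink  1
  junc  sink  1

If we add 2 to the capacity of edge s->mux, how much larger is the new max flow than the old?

0

Original max flow = 2.
Even with extra capacity on s->mux, another cut of capacity 2 remains binding.
New max flow = 2. Increase = 0.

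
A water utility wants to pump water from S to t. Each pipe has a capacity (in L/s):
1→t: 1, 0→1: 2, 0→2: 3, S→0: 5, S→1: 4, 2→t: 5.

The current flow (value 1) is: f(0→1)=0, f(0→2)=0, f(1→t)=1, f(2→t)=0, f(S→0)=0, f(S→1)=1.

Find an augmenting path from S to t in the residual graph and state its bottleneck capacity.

S→0→2→t, bottleneck 3

Residual along S→0→2→t: S→0: 5, 0→2: 3, 2→t: 5.
Bottleneck = min = 3.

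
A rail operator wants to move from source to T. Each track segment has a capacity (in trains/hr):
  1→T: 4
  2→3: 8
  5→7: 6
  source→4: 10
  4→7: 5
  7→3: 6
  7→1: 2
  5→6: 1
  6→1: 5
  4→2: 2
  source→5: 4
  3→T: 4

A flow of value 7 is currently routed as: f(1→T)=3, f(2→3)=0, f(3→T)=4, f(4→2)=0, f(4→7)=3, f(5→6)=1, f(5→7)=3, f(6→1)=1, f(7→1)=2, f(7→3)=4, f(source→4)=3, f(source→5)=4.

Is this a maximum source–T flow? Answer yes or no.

Yes

Residual reachable from source: {2, 3, 4, 5, 7, source}; T is not reachable.
Saturated cut: 5→6, 7→1, 3→T with total capacity 7 = current flow value. Flow is maximum.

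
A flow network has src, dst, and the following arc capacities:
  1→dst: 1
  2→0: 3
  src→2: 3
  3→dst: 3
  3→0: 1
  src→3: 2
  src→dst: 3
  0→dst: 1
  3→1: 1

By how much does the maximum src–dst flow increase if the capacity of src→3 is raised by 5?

Original max flow = 6.
After raising cap(src→3), augmenting paths through that edge carry 2 more units.
New max flow = 8. Increase = 2.

2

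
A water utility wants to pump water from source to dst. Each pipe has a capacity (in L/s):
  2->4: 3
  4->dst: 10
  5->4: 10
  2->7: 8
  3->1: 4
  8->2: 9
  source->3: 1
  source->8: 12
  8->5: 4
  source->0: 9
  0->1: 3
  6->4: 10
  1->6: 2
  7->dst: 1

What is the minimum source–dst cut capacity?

10

Max flow = 10 (via 5 augmenting paths).
In the residual at optimum, the set reachable from source is {0, 1, 2, 3, 7, 8, source}.
Cut edges: 1->6 (cap 2), 8->5 (cap 4), 2->4 (cap 3), 7->dst (cap 1). Sum = 10.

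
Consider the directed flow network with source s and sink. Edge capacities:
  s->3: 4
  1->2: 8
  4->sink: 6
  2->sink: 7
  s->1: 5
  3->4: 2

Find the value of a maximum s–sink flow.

7

Augment s->3->4->sink: bottleneck 2. Total 2.
Augment s->1->2->sink: bottleneck 5. Total 7.
No augmenting path remains in the residual graph.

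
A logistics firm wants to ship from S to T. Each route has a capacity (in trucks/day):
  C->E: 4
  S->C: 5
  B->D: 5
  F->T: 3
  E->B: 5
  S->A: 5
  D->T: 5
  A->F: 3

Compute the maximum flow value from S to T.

7

Augment S->A->F->T: bottleneck 3. Total 3.
Augment S->C->E->B->D->T: bottleneck 4. Total 7.
No augmenting path remains in the residual graph.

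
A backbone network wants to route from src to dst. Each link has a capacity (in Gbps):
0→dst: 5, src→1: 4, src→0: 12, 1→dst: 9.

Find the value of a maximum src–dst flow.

Augment src→0→dst: bottleneck 5. Total 5.
Augment src→1→dst: bottleneck 4. Total 9.
No augmenting path remains in the residual graph.

9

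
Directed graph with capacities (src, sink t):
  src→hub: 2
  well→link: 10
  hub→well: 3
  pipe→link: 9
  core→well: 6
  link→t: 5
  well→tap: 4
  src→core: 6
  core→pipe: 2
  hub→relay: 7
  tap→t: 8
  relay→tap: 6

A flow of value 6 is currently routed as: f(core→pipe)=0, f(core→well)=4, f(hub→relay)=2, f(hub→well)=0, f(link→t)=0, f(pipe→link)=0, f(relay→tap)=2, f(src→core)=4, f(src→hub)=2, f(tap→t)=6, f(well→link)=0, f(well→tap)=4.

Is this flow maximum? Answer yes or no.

Residual path src→core→well→link→t has bottleneck 2 > 0.
Pushing 2 along it raises the flow to 8, so the given flow is not maximum.

No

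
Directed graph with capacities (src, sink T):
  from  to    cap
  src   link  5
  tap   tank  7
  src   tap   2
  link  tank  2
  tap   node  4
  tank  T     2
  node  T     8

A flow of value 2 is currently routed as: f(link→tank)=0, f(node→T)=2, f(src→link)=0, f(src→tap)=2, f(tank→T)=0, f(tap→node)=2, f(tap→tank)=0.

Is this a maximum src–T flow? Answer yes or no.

Residual path src→link→tank→T has bottleneck 2 > 0.
Pushing 2 along it raises the flow to 4, so the given flow is not maximum.

No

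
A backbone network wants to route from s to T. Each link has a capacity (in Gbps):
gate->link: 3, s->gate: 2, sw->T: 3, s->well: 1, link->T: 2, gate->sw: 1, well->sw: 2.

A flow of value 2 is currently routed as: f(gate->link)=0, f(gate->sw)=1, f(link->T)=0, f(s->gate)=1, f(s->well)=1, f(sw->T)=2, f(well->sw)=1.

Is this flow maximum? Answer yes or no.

Residual path s->gate->link->T has bottleneck 1 > 0.
Pushing 1 along it raises the flow to 3, so the given flow is not maximum.

No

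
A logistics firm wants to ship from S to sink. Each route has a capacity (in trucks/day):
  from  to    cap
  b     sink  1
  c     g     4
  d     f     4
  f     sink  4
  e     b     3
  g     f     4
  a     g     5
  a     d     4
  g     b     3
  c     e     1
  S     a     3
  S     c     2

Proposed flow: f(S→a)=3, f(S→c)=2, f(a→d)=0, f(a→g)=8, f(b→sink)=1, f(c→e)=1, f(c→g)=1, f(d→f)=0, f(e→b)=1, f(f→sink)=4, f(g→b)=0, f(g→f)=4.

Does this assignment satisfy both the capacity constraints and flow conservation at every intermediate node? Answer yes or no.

Capacity violated on a→g: flow 8 > capacity 5.

No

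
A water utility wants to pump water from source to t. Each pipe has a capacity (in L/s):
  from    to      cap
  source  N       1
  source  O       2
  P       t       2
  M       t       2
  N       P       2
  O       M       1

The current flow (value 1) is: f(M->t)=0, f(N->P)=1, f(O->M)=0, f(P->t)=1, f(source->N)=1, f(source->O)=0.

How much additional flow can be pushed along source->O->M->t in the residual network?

Residual capacities along the path: source->O: 2, O->M: 1, M->t: 2.
Minimum is 1.

1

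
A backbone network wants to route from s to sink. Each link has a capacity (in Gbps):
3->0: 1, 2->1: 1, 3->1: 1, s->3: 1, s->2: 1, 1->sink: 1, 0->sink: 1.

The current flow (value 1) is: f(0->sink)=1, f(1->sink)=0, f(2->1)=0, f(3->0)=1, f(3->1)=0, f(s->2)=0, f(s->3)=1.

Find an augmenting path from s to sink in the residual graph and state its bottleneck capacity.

s->2->1->sink, bottleneck 1

Residual along s->2->1->sink: s->2: 1, 2->1: 1, 1->sink: 1.
Bottleneck = min = 1.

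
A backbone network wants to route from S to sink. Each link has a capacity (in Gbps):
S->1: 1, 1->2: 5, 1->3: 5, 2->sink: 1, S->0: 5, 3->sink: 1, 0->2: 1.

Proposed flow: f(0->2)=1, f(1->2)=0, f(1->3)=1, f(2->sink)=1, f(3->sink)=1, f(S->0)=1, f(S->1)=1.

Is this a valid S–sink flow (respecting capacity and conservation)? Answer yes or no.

Every edge has 0 ≤ f(e) ≤ cap(e).
At each intermediate node, inflow equals outflow.

Yes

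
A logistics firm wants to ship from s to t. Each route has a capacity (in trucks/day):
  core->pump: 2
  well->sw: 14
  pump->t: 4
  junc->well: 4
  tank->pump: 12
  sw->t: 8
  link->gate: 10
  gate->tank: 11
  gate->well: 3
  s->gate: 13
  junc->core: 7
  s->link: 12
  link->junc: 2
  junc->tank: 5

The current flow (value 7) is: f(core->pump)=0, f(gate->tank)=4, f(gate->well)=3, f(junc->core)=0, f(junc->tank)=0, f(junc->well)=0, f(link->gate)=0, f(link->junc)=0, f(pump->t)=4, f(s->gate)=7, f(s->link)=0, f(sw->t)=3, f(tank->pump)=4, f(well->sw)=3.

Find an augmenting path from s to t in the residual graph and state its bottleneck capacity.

s->link->junc->well->sw->t, bottleneck 2

Residual along s->link->junc->well->sw->t: s->link: 12, link->junc: 2, junc->well: 4, well->sw: 11, sw->t: 5.
Bottleneck = min = 2.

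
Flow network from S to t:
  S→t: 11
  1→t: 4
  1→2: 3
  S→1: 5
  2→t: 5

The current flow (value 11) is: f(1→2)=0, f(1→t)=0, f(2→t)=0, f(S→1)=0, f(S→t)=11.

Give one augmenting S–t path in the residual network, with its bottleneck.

Residual along S→1→t: S→1: 5, 1→t: 4.
Bottleneck = min = 4.

S→1→t, bottleneck 4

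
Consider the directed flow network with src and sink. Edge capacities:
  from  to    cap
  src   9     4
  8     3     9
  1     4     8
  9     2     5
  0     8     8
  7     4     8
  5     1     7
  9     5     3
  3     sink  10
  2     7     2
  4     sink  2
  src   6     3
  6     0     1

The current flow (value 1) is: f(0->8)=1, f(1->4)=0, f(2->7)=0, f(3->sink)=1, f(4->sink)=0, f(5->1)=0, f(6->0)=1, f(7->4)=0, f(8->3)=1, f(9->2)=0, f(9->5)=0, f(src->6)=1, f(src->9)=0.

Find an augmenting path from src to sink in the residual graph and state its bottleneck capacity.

src->9->5->1->4->sink, bottleneck 2

Residual along src->9->5->1->4->sink: src->9: 4, 9->5: 3, 5->1: 7, 1->4: 8, 4->sink: 2.
Bottleneck = min = 2.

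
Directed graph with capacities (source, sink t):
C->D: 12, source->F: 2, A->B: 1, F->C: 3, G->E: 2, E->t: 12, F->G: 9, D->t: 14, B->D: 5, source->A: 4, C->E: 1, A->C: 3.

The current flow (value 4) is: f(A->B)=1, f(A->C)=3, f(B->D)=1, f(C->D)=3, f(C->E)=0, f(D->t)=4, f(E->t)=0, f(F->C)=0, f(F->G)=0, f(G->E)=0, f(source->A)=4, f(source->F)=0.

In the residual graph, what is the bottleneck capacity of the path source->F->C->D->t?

Residual capacities along the path: source->F: 2, F->C: 3, C->D: 9, D->t: 10.
Minimum is 2.

2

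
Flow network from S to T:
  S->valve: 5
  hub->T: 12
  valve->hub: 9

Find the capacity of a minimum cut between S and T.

5

Max flow = 5 (via 1 augmenting path).
In the residual at optimum, the set reachable from S is {S}.
Cut edges: S->valve (cap 5). Sum = 5.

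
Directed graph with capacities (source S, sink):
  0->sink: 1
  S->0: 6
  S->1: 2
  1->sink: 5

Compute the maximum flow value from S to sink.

Augment S->1->sink: bottleneck 2. Total 2.
Augment S->0->sink: bottleneck 1. Total 3.
No augmenting path remains in the residual graph.

3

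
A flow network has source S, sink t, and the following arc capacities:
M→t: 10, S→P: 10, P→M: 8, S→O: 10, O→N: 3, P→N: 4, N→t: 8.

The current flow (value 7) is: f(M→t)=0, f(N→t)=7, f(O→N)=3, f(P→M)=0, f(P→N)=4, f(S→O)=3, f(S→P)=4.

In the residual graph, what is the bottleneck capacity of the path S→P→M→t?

6

Residual capacities along the path: S→P: 6, P→M: 8, M→t: 10.
Minimum is 6.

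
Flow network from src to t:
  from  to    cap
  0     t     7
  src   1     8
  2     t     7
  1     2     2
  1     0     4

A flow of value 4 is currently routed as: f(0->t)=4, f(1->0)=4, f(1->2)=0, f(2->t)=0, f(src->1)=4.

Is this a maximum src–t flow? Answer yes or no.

No

Residual path src->1->2->t has bottleneck 2 > 0.
Pushing 2 along it raises the flow to 6, so the given flow is not maximum.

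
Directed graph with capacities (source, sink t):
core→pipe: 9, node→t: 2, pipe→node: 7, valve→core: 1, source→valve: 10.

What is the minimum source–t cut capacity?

1

Max flow = 1 (via 1 augmenting path).
In the residual at optimum, the set reachable from source is {source, valve}.
Cut edges: valve→core (cap 1). Sum = 1.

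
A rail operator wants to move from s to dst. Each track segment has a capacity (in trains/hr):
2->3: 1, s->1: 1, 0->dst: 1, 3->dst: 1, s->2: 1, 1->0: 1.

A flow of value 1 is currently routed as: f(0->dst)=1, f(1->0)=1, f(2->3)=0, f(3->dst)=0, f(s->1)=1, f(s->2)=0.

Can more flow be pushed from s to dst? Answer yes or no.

Yes

Residual path s->2->3->dst has bottleneck 1 > 0.
Pushing 1 along it raises the flow to 2, so the given flow is not maximum.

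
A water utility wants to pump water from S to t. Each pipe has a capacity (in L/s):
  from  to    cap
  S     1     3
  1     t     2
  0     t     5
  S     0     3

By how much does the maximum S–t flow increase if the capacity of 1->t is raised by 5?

Original max flow = 5.
After raising cap(1->t), augmenting paths through that edge carry 1 more unit.
New max flow = 6. Increase = 1.

1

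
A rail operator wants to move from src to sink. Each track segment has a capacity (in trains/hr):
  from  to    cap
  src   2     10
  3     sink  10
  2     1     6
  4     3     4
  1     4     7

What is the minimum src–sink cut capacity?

4

Max flow = 4 (via 1 augmenting path).
In the residual at optimum, the set reachable from src is {1, 2, 4, src}.
Cut edges: 4->3 (cap 4). Sum = 4.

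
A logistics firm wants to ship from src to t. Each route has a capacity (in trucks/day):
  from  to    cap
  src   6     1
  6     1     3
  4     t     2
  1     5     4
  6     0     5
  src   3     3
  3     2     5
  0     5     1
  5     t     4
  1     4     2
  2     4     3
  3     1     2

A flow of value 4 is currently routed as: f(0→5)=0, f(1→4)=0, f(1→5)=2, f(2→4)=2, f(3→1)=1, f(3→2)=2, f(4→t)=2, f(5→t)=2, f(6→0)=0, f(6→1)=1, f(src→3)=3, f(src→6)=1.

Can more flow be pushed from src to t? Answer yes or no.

No

Residual reachable from src: {src}; t is not reachable.
Saturated cut: src→3, src→6 with total capacity 4 = current flow value. Flow is maximum.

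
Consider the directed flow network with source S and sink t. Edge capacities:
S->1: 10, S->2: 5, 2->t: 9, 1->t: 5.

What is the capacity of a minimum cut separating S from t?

Max flow = 10 (via 2 augmenting paths).
In the residual at optimum, the set reachable from S is {1, S}.
Cut edges: S->2 (cap 5), 1->t (cap 5). Sum = 10.

10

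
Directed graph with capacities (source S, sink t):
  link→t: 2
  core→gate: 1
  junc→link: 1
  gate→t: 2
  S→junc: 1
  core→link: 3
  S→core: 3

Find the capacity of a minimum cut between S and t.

Max flow = 3 (via 2 augmenting paths).
In the residual at optimum, the set reachable from S is {S, core, junc, link}.
Cut edges: core→gate (cap 1), link→t (cap 2). Sum = 3.

3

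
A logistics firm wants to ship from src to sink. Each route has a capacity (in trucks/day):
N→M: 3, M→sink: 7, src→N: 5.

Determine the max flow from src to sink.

3

Augment src→N→M→sink: bottleneck 3. Total 3.
No augmenting path remains in the residual graph.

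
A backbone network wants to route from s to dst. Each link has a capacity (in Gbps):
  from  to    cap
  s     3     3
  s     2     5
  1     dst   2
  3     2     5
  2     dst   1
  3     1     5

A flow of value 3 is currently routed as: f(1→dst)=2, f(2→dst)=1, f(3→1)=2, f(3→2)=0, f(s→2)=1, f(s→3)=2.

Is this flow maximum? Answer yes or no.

Yes

Residual reachable from s: {1, 2, 3, s}; dst is not reachable.
Saturated cut: 2→dst, 1→dst with total capacity 3 = current flow value. Flow is maximum.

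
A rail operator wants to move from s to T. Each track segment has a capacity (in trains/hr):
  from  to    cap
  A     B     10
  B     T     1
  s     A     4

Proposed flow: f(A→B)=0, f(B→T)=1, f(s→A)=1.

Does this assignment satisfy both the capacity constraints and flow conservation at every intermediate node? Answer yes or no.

Conservation fails at A: inflow 1 ≠ outflow 0.

No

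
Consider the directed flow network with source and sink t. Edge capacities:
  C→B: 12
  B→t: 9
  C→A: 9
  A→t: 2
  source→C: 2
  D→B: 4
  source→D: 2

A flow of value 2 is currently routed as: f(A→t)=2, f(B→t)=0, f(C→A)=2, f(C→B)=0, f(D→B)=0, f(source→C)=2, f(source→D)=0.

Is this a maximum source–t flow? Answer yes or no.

No

Residual path source→D→B→t has bottleneck 2 > 0.
Pushing 2 along it raises the flow to 4, so the given flow is not maximum.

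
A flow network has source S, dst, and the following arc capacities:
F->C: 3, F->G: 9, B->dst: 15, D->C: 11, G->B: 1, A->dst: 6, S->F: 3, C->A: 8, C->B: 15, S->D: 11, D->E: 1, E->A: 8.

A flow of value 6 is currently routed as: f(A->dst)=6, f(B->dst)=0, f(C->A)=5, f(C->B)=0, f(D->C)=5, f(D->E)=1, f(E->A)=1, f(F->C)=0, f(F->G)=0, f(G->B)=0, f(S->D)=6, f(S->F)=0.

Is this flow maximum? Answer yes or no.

Residual path S->D->C->B->dst has bottleneck 5 > 0.
Pushing 5 along it raises the flow to 11, so the given flow is not maximum.

No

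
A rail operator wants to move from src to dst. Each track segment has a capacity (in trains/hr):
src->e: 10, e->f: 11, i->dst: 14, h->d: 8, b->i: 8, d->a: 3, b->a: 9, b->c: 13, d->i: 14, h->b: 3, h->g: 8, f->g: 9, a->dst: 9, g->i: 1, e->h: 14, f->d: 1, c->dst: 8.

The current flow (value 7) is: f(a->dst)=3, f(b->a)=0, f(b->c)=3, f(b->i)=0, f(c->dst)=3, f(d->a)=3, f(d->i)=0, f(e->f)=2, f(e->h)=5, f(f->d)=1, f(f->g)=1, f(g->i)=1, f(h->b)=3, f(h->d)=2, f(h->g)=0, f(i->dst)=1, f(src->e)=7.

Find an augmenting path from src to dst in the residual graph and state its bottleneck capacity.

src->e->h->d->i->dst, bottleneck 3

Residual along src->e->h->d->i->dst: src->e: 3, e->h: 9, h->d: 6, d->i: 14, i->dst: 13.
Bottleneck = min = 3.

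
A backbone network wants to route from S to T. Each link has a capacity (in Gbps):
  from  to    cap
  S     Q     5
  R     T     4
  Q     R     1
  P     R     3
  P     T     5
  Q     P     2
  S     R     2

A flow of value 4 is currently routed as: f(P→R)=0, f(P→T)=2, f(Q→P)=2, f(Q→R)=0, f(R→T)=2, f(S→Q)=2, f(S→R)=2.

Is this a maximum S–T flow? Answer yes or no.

No

Residual path S→Q→R→T has bottleneck 1 > 0.
Pushing 1 along it raises the flow to 5, so the given flow is not maximum.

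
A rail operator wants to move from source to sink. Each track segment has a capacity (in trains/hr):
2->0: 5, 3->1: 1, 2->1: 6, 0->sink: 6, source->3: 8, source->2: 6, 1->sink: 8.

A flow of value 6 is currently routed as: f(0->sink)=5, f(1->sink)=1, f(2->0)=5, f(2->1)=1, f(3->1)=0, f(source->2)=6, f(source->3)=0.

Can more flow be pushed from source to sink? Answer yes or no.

Residual path source->3->1->sink has bottleneck 1 > 0.
Pushing 1 along it raises the flow to 7, so the given flow is not maximum.

Yes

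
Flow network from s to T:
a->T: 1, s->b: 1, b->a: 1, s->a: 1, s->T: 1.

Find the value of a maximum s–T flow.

2

Augment s->T: bottleneck 1. Total 1.
Augment s->a->T: bottleneck 1. Total 2.
No augmenting path remains in the residual graph.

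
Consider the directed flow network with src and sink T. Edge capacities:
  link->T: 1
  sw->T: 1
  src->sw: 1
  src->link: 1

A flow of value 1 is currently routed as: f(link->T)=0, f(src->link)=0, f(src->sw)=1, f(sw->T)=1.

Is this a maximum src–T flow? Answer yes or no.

Residual path src->link->T has bottleneck 1 > 0.
Pushing 1 along it raises the flow to 2, so the given flow is not maximum.

No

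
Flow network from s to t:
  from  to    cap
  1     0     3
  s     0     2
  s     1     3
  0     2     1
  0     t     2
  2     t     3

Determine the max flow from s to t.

Augment s→0→t: bottleneck 2. Total 2.
Augment s→1→0→2→t: bottleneck 1. Total 3.
No augmenting path remains in the residual graph.

3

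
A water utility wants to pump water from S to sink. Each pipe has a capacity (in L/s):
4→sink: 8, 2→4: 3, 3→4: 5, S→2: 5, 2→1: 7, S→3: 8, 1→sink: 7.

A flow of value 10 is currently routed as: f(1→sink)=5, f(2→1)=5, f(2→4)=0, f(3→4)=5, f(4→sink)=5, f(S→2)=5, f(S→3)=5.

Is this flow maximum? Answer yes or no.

Yes

Residual reachable from S: {3, S}; sink is not reachable.
Saturated cut: S→2, 3→4 with total capacity 10 = current flow value. Flow is maximum.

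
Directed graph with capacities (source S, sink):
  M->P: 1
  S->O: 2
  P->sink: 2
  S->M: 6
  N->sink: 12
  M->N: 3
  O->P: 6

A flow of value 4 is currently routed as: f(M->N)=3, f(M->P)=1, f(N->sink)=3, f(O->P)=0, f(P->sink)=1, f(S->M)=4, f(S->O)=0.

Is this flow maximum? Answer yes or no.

Residual path S->O->P->sink has bottleneck 1 > 0.
Pushing 1 along it raises the flow to 5, so the given flow is not maximum.

No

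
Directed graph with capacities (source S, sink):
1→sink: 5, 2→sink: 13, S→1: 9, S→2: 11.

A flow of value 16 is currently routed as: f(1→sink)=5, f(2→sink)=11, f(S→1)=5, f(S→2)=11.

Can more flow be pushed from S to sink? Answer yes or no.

Residual reachable from S: {1, S}; sink is not reachable.
Saturated cut: S→2, 1→sink with total capacity 16 = current flow value. Flow is maximum.

No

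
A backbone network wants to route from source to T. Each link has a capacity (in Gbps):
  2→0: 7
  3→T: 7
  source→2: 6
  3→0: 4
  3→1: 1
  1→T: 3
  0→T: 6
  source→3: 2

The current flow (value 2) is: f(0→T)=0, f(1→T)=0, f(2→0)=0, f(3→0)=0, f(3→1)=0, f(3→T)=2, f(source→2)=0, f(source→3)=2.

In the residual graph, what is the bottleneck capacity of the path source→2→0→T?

Residual capacities along the path: source→2: 6, 2→0: 7, 0→T: 6.
Minimum is 6.

6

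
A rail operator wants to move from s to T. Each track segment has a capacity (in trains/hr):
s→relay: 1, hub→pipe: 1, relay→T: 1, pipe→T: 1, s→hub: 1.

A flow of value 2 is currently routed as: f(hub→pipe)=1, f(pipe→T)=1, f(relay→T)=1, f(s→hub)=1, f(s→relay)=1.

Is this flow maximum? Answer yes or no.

Residual reachable from s: {s}; T is not reachable.
Saturated cut: s→hub, s→relay with total capacity 2 = current flow value. Flow is maximum.

Yes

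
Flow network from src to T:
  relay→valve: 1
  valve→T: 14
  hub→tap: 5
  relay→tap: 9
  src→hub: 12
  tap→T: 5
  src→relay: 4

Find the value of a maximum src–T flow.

Augment src→relay→valve→T: bottleneck 1. Total 1.
Augment src→relay→tap→T: bottleneck 3. Total 4.
Augment src→hub→tap→T: bottleneck 2. Total 6.
No augmenting path remains in the residual graph.

6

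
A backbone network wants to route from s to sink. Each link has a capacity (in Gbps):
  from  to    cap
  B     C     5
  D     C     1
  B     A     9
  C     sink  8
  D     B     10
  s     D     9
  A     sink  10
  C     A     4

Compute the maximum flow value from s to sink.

Augment s→D→C→sink: bottleneck 1. Total 1.
Augment s→D→B→C→sink: bottleneck 5. Total 6.
Augment s→D→B→A→sink: bottleneck 3. Total 9.
No augmenting path remains in the residual graph.

9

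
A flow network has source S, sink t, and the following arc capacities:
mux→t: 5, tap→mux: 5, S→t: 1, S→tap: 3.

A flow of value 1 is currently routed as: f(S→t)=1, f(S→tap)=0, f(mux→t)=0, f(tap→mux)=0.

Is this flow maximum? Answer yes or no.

No

Residual path S→tap→mux→t has bottleneck 3 > 0.
Pushing 3 along it raises the flow to 4, so the given flow is not maximum.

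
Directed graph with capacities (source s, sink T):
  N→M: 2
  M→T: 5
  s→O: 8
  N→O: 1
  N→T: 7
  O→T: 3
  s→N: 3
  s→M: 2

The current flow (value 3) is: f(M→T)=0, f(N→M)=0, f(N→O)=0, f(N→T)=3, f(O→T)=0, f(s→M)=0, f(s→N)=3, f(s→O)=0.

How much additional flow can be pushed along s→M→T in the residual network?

Residual capacities along the path: s→M: 2, M→T: 5.
Minimum is 2.

2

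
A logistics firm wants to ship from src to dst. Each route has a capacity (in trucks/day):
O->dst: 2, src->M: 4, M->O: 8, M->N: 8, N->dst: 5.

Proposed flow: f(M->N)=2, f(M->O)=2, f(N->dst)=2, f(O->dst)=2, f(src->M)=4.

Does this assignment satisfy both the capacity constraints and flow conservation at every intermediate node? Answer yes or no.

Yes

Every edge has 0 ≤ f(e) ≤ cap(e).
At each intermediate node, inflow equals outflow.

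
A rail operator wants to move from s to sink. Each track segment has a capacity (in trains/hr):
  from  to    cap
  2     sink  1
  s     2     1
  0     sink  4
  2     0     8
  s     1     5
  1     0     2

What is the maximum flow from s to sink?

Augment s->2->sink: bottleneck 1. Total 1.
Augment s->1->0->sink: bottleneck 2. Total 3.
No augmenting path remains in the residual graph.

3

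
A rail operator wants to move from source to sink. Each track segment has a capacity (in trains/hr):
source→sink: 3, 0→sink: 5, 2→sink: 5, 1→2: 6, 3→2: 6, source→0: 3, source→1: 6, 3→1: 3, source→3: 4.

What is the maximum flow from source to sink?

Augment source→sink: bottleneck 3. Total 3.
Augment source→0→sink: bottleneck 3. Total 6.
Augment source→3→2→sink: bottleneck 4. Total 10.
Augment source→1→2→sink: bottleneck 1. Total 11.
No augmenting path remains in the residual graph.

11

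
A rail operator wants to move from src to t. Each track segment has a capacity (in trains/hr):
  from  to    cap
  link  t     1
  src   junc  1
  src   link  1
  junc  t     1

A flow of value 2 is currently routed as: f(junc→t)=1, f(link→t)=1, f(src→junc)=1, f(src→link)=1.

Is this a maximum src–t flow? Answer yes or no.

Yes

Residual reachable from src: {src}; t is not reachable.
Saturated cut: src→link, src→junc with total capacity 2 = current flow value. Flow is maximum.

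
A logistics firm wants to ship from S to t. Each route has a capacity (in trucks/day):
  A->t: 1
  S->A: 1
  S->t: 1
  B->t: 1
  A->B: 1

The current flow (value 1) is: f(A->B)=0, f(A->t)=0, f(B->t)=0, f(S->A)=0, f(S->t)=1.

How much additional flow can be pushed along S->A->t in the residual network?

Residual capacities along the path: S->A: 1, A->t: 1.
Minimum is 1.

1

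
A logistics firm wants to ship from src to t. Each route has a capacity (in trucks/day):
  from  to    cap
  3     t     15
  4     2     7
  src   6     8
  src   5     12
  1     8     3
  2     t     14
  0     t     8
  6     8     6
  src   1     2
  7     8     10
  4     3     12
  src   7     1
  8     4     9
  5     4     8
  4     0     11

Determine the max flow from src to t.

Augment src→5→4→2→t: bottleneck 7. Total 7.
Augment src→5→4→0→t: bottleneck 1. Total 8.
Augment src→1→8→4→0→t: bottleneck 2. Total 10.
Augment src→6→8→4→0→t: bottleneck 5. Total 15.
Augment src→6→8→4→3→t: bottleneck 1. Total 16.
Augment src→7→8→4→3→t: bottleneck 1. Total 17.
No augmenting path remains in the residual graph.

17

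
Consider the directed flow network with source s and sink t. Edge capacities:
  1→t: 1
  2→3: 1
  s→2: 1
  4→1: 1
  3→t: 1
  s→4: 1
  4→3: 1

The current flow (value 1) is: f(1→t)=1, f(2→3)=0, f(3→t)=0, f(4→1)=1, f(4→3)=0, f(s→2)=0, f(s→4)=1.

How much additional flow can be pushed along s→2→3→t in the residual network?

1

Residual capacities along the path: s→2: 1, 2→3: 1, 3→t: 1.
Minimum is 1.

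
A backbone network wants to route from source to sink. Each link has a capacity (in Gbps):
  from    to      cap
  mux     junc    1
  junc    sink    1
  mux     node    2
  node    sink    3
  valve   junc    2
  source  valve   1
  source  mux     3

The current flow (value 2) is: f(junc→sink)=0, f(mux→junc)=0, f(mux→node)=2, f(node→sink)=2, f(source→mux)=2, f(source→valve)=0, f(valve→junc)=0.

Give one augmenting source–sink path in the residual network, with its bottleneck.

Residual along source→mux→junc→sink: source→mux: 1, mux→junc: 1, junc→sink: 1.
Bottleneck = min = 1.

source→mux→junc→sink, bottleneck 1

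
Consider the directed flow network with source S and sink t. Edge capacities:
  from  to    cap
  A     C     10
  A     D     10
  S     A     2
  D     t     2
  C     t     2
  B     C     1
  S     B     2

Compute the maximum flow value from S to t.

Augment S→B→C→t: bottleneck 1. Total 1.
Augment S→A→C→t: bottleneck 1. Total 2.
Augment S→A→D→t: bottleneck 1. Total 3.
No augmenting path remains in the residual graph.

3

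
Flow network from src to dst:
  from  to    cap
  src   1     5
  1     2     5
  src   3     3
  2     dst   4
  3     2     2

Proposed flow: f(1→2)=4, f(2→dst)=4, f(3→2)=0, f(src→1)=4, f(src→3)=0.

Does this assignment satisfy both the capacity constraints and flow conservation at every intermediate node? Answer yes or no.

Every edge has 0 ≤ f(e) ≤ cap(e).
At each intermediate node, inflow equals outflow.

Yes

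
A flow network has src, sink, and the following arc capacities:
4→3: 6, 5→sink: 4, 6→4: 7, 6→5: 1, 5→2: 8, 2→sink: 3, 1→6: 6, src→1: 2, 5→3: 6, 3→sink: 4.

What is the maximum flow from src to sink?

2

Augment src→1→6→5→sink: bottleneck 1. Total 1.
Augment src→1→6→4→3→sink: bottleneck 1. Total 2.
No augmenting path remains in the residual graph.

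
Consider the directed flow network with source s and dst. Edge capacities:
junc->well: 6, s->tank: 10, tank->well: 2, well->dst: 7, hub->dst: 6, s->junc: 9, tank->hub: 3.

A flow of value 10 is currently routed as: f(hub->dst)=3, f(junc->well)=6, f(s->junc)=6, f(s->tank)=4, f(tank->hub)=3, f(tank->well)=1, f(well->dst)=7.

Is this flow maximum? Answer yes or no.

Residual reachable from s: {junc, s, tank, well}; dst is not reachable.
Saturated cut: tank->hub, well->dst with total capacity 10 = current flow value. Flow is maximum.

Yes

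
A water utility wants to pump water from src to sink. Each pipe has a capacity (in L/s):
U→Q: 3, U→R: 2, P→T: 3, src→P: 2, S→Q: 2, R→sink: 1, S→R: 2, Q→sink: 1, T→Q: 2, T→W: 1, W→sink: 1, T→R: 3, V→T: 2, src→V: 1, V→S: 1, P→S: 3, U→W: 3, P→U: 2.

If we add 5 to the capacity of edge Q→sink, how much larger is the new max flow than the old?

Original max flow = 3.
Edge Q→sink does not cross the min cut (source side {src}), so extra capacity there cannot help.
New max flow = 3. Increase = 0.

0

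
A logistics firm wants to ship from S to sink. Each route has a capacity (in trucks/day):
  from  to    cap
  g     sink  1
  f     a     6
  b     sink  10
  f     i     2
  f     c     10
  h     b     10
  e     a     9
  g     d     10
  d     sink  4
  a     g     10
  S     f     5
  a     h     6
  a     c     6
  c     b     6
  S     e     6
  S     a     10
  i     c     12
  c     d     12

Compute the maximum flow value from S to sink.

15

Augment S→a→g→sink: bottleneck 1. Total 1.
Augment S→f→c→d→sink: bottleneck 4. Total 5.
Augment S→f→c→b→sink: bottleneck 1. Total 6.
Augment S→a→h→b→sink: bottleneck 6. Total 12.
Augment S→a→c→b→sink: bottleneck 3. Total 15.
No augmenting path remains in the residual graph.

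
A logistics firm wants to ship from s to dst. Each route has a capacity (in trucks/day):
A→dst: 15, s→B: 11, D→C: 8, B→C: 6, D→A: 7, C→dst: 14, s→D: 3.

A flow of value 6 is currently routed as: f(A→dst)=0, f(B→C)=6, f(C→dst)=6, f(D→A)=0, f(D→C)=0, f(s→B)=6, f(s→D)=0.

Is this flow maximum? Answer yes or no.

Residual path s→D→C→dst has bottleneck 3 > 0.
Pushing 3 along it raises the flow to 9, so the given flow is not maximum.

No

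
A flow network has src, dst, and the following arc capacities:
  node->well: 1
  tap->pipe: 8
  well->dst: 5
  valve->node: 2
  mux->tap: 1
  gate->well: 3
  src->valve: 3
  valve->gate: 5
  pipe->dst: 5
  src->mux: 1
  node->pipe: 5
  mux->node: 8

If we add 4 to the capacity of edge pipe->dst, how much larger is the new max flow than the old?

0

Original max flow = 4.
Edge pipe->dst does not cross the min cut (source side {src}), so extra capacity there cannot help.
New max flow = 4. Increase = 0.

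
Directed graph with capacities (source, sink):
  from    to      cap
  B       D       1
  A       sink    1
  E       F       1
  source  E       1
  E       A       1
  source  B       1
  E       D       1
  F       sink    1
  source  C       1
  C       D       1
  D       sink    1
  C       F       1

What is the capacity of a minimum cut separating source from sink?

3

Max flow = 3 (via 3 augmenting paths).
In the residual at optimum, the set reachable from source is {source}.
Cut edges: source→E (cap 1), source→C (cap 1), source→B (cap 1). Sum = 3.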